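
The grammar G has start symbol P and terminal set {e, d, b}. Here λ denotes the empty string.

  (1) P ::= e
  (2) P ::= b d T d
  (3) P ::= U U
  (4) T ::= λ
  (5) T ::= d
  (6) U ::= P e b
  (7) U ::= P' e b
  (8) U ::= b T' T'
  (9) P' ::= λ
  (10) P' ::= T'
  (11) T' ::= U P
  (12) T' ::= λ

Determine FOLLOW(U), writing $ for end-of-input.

FIRST(T) = {λ, d}
FIRST(P) = {b, e}  (via U U)
FIRST(U) = {b, e}  (via P e b, P' e b)
FIRST(T') = {λ, b, e}  (via U P)
FIRST(P') = {λ, b, e}  (via T')
FOLLOW(P) includes $ since P is the start symbol.
FOLLOW(T): in P::=b d T d, T is followed by d with FIRST {d}. Thus FOLLOW(T) = {d}.
FOLLOW(P'): in U::=P' e b, P' is followed by e b with FIRST {e}. Thus FOLLOW(P') = {e}.
FOLLOW(P): in U::=P e b, P is followed by e b with FIRST {e}; in T'::=U P, the suffix after P is empty, so FOLLOW(P) ⊇ FOLLOW(T') = {$, b, e}. Thus FOLLOW(P) = {$, b, e}.
FOLLOW(U): in P::=U U (occurrence 1), U is followed by U with FIRST {b, e}; in P::=U U (occurrence 2), the suffix after U is empty, so FOLLOW(U) ⊇ FOLLOW(P) = {$, b, e}; in T'::=U P, U is followed by P with FIRST {b, e}. Thus FOLLOW(U) = {$, b, e}.
FOLLOW(T'): in U::=b T' T' (occurrence 1), T' is followed by T' with FIRST {λ, b, e}; in U::=b T' T' (occurrence 1), the suffix after T' is nullable, so FOLLOW(T') ⊇ FOLLOW(U) = {$, b, e}; in U::=b T' T' (occurrence 2), the suffix after T' is empty, so FOLLOW(T') ⊇ FOLLOW(U) = {$, b, e}; in P'::=T', the suffix after T' is empty, so FOLLOW(T') ⊇ FOLLOW(P') = {e}. Thus FOLLOW(T') = {$, b, e}.

{$, b, e}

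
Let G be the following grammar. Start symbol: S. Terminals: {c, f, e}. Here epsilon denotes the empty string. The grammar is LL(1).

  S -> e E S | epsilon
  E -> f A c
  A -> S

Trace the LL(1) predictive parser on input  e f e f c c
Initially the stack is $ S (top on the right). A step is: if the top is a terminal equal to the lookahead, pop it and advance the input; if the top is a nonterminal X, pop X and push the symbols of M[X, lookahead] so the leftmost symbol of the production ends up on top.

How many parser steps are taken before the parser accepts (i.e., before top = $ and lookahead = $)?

15

      Stack          Input          Action
   1  $ S            e f e f c c $  expand S -> e E S
   2  $ S E e        e f e f c c $  match e
   3  $ S E          f e f c c $    expand E -> f A c
   4  $ S c A f      f e f c c $    match f
   5  $ S c A        e f c c $      expand A -> S
   6  $ S c S        e f c c $      expand S -> e E S
   7  $ S c S E e    e f c c $      match e
   8  $ S c S E      f c c $        expand E -> f A c
   9  $ S c S c A f  f c c $        match f
  10  $ S c S c A    c c $          expand A -> S
  11  $ S c S c S    c c $          expand S -> epsilon
  12  $ S c S c      c c $          match c
  13  $ S c S        c $            expand S -> epsilon
  14  $ S c          c $            match c
  15  $ S            $              expand S -> epsilon
Accept reached after 15 steps.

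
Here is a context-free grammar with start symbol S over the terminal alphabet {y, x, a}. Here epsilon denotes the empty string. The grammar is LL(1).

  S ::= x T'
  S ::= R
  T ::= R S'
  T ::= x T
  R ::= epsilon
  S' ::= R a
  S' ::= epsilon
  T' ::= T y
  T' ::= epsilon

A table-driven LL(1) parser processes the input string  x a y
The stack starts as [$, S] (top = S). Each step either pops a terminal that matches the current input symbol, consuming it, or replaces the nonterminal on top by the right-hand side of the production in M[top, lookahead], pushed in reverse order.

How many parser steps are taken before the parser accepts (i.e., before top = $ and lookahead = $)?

step 1: stack=$ S  input=x a y $  — expand S ::= x T'
step 2: stack=$ T' x  input=x a y $  — match x
step 3: stack=$ T'  input=a y $  — expand T' ::= T y
step 4: stack=$ y T  input=a y $  — expand T ::= R S'
step 5: stack=$ y S' R  input=a y $  — expand R ::= epsilon
step 6: stack=$ y S'  input=a y $  — expand S' ::= R a
step 7: stack=$ y a R  input=a y $  — expand R ::= epsilon
step 8: stack=$ y a  input=a y $  — match a
step 9: stack=$ y  input=y $  — match y
Accept reached after 9 steps.

9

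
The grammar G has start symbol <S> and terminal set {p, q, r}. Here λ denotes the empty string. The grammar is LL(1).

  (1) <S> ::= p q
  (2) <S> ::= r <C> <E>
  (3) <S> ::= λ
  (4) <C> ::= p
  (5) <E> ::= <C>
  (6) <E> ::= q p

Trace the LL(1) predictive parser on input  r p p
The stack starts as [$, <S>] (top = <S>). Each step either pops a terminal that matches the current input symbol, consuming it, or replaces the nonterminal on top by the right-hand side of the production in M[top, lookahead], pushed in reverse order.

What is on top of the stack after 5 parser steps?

<C>

     Stack        Input    Action
  1  $ <S>        r p p $  expand <S> ::= r <C> <E>
  2  $ <E> <C> r  r p p $  match r
  3  $ <E> <C>    p p $    expand <C> ::= p
  4  $ <E> p      p p $    match p
  5  $ <E>        p $      expand <E> ::= <C>
Stack after step 5: $ <C> (top = <C>).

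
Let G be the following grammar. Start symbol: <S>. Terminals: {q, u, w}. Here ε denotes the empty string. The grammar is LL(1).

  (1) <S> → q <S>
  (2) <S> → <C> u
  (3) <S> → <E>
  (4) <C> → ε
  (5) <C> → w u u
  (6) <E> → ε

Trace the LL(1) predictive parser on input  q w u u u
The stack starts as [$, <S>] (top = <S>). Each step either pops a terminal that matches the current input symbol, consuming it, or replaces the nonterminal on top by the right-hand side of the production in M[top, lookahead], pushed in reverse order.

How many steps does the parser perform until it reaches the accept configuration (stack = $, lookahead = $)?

8

step 1: stack=$ <S>  input=q w u u u $  — expand <S> → q <S>
step 2: stack=$ <S> q  input=q w u u u $  — match q
step 3: stack=$ <S>  input=w u u u $  — expand <S> → <C> u
step 4: stack=$ u <C>  input=w u u u $  — expand <C> → w u u
step 5: stack=$ u u u w  input=w u u u $  — match w
step 6: stack=$ u u u  input=u u u $  — match u
step 7: stack=$ u u  input=u u $  — match u
step 8: stack=$ u  input=u $  — match u
Accept reached after 8 steps.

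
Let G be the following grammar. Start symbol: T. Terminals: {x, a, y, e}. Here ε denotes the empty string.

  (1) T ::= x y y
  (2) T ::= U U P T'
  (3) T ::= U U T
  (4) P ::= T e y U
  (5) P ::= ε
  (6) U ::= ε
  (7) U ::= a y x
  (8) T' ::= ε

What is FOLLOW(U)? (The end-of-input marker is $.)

{$, a, e, x}

FIRST(U): from U::=ε we get {ε}; from U::=a y x we get {a}. So FIRST(U) = {ε, a}.
FIRST(T'): from T'::=ε we get {ε}. So FIRST(T') = {ε}.
FIRST(T): from T::=x y y we get {x}; from T::=U U P T' we get {ε, a, e, x}; from T::=U U T we get {ε, a, e, x}. So FIRST(T) = {ε, a, e, x}.
FIRST(P): from P::=T e y U we get {a, e, x}; from P::=ε we get {ε}. So FIRST(P) = {ε, a, e, x}.
FOLLOW(T) includes $ since T is the start symbol.
FOLLOW(T): in T::=U U T, the suffix after T is empty (adds nothing new); in P::=T e y U, T is followed by e y U with FIRST {e}. Thus FOLLOW(T) = {$, e}.
FOLLOW(P): in T::=U U P T', P is followed by T' with FIRST {ε}; in T::=U U P T', the suffix after P is nullable, so FOLLOW(P) ⊇ FOLLOW(T) = {$, e}. Thus FOLLOW(P) = {$, e}.
FOLLOW(U): in T::=U U P T' (occurrence 1), U is followed by U P T' with FIRST {ε, a, e, x}; in T::=U U P T' (occurrence 1), the suffix after U is nullable, so FOLLOW(U) ⊇ FOLLOW(T) = {$, e}; in T::=U U P T' (occurrence 2), U is followed by P T' with FIRST {ε, a, e, x}; in T::=U U P T' (occurrence 2), the suffix after U is nullable, so FOLLOW(U) ⊇ FOLLOW(T) = {$, e}; in T::=U U T (occurrence 1), U is followed by U T with FIRST {ε, a, e, x}; in T::=U U T (occurrence 1), the suffix after U is nullable, so FOLLOW(U) ⊇ FOLLOW(T) = {$, e}; in T::=U U T (occurrence 2), U is followed by T with FIRST {ε, a, e, x}; in T::=U U T (occurrence 2), the suffix after U is nullable, so FOLLOW(U) ⊇ FOLLOW(T) = {$, e}; in P::=T e y U, the suffix after U is empty, so FOLLOW(U) ⊇ FOLLOW(P) = {$, e}. Thus FOLLOW(U) = {$, a, e, x}.
FOLLOW(T'): in T::=U U P T', the suffix after T' is empty, so FOLLOW(T') ⊇ FOLLOW(T) = {$, e}. Thus FOLLOW(T') = {$, e}.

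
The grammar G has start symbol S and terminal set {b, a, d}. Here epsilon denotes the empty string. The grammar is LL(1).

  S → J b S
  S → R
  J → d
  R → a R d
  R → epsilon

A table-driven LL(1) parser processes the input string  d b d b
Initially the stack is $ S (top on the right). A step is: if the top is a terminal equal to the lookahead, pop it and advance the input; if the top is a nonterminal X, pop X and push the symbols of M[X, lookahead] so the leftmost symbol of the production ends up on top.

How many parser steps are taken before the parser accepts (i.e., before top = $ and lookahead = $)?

      Stack    Input      Action
   1  $ S      d b d b $  expand S → J b S
   2  $ S b J  d b d b $  expand J → d
   3  $ S b d  d b d b $  match d
   4  $ S b    b d b $    match b
   5  $ S      d b $      expand S → J b S
   6  $ S b J  d b $      expand J → d
   7  $ S b d  d b $      match d
   8  $ S b    b $        match b
   9  $ S      $          expand S → R
  10  $ R      $          expand R → epsilon
Accept reached after 10 steps.

10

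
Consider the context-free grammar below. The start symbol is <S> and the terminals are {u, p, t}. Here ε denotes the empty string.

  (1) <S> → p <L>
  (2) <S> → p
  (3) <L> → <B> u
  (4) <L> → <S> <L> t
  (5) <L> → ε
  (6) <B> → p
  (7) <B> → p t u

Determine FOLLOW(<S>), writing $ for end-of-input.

{$, p, t}

FIRST(<S>): from <S>→p <L> we get {p}; from <S>→p we get {p}. So FIRST(<S>) = {p}.
FIRST(<B>): from <B>→p we get {p}; from <B>→p t u we get {p}. So FIRST(<B>) = {p}.
FIRST(<L>): from <L>→<B> u we get {p}; from <L>→<S> <L> t we get {p}; from <L>→ε we get {ε}. So FIRST(<L>) = {ε, p}.
FOLLOW(<S>) includes $ since <S> is the start symbol.
FOLLOW(<S>): in <L>→<S> <L> t, <S> is followed by <L> t with FIRST {p, t}. Thus FOLLOW(<S>) = {$, p, t}.
FOLLOW(<L>): in <S>→p <L>, the suffix after <L> is empty, so FOLLOW(<L>) ⊇ FOLLOW(<S>) = {$, p, t}; in <L>→<S> <L> t, <L> is followed by t with FIRST {t}. Thus FOLLOW(<L>) = {$, p, t}.
FOLLOW(<B>): in <L>→<B> u, <B> is followed by u with FIRST {u}. Thus FOLLOW(<B>) = {u}.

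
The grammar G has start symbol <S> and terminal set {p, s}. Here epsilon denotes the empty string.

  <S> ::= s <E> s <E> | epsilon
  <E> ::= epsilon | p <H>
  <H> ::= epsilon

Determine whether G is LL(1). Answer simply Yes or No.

Yes

FIRST(<S>) = {epsilon, s}
FIRST(<E>) = {epsilon, p}
FIRST(<H>) = {epsilon}
FOLLOW(<S>) = {$}
FOLLOW(<E>) = {$, s}
FOLLOW(<H>) = {$, s}
Each cell of M receives at most one production.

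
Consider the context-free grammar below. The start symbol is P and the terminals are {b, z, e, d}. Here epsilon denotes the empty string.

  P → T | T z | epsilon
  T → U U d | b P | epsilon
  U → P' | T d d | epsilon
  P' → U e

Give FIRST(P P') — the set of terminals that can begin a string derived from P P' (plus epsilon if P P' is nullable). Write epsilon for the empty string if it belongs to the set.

FIRST(P): from P→T we get {epsilon, b, d, e}; from P→T z we get {b, d, e, z}; from P→epsilon we get {epsilon}. So FIRST(P) = {epsilon, b, d, e, z}.
FIRST(T): from T→U U d we get {b, d, e}; from T→b P we get {b}; from T→epsilon we get {epsilon}. So FIRST(T) = {epsilon, b, d, e}.
FIRST(U): from U→P' we get {b, d, e}; from U→T d d we get {b, d, e}; from U→epsilon we get {epsilon}. So FIRST(U) = {epsilon, b, d, e}.
FIRST(P'): from P'→U e we get {b, d, e}. So FIRST(P') = {b, d, e}.
FIRST(P P'): take FIRST of each symbol in turn, carrying on past any symbol whose FIRST contains epsilon; result {b, d, e, z}.

{b, d, e, z}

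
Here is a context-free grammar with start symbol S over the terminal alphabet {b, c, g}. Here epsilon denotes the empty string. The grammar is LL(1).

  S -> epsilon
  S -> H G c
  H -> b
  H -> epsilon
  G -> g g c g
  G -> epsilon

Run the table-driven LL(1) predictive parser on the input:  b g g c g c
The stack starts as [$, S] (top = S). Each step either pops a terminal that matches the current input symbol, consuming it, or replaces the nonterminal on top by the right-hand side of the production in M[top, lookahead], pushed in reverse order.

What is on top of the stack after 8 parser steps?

c

     Stack        Input          Action
  1  $ S          b g g c g c $  expand S -> H G c
  2  $ c G H      b g g c g c $  expand H -> b
  3  $ c G b      b g g c g c $  match b
  4  $ c G        g g c g c $    expand G -> g g c g
  5  $ c g c g g  g g c g c $    match g
  6  $ c g c g    g c g c $      match g
  7  $ c g c      c g c $        match c
  8  $ c g        g c $          match g
Stack after step 8: $ c (top = c).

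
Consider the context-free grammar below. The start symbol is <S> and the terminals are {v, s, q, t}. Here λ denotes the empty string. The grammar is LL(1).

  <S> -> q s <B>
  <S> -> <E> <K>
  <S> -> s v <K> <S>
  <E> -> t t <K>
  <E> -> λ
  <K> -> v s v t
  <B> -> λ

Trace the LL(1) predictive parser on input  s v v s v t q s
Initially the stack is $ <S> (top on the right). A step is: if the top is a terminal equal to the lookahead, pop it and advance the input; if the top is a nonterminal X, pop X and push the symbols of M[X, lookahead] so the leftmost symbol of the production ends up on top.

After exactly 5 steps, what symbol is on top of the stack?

     Stack          Input              Action
  1  $ <S>          s v v s v t q s $  expand <S> -> s v <K> <S>
  2  $ <S> <K> v s  s v v s v t q s $  match s
  3  $ <S> <K> v    v v s v t q s $    match v
  4  $ <S> <K>      v s v t q s $      expand <K> -> v s v t
  5  $ <S> t v s v  v s v t q s $      match v
Stack after step 5: $ <S> t v s (top = s).

s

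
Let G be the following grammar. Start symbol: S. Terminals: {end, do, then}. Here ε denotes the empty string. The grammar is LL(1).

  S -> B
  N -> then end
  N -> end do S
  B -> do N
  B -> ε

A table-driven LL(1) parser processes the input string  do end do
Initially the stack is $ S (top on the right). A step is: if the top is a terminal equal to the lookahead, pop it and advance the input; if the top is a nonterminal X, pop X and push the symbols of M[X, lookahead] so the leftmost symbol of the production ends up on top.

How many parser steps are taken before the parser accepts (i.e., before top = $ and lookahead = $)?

     Stack       Input        Action
  1  $ S         do end do $  expand S -> B
  2  $ B         do end do $  expand B -> do N
  3  $ N do      do end do $  match do
  4  $ N         end do $     expand N -> end do S
  5  $ S do end  end do $     match end
  6  $ S do      do $         match do
  7  $ S         $            expand S -> B
  8  $ B         $            expand B -> ε
Accept reached after 8 steps.

8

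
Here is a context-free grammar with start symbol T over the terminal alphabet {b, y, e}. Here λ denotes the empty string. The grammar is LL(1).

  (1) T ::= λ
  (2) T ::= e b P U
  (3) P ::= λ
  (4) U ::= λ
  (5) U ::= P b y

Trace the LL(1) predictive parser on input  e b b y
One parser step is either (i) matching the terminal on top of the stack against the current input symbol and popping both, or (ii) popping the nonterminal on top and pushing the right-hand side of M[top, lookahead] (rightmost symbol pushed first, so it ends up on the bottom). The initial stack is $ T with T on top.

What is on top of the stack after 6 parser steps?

b

step 1: stack=$ T  input=e b b y $  — expand T ::= e b P U
step 2: stack=$ U P b e  input=e b b y $  — match e
step 3: stack=$ U P b  input=b b y $  — match b
step 4: stack=$ U P  input=b y $  — expand P ::= λ
step 5: stack=$ U  input=b y $  — expand U ::= P b y
step 6: stack=$ y b P  input=b y $  — expand P ::= λ
Stack after step 6: $ y b (top = b).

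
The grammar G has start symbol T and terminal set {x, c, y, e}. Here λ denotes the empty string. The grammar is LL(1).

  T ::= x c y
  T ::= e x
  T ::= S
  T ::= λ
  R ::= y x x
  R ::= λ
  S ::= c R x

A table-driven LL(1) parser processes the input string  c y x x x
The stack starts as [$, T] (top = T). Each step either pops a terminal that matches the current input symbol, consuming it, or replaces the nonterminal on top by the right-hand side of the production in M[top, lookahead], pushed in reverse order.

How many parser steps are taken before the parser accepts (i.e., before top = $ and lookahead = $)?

8

step 1: stack=$ T  input=c y x x x $  — expand T ::= S
step 2: stack=$ S  input=c y x x x $  — expand S ::= c R x
step 3: stack=$ x R c  input=c y x x x $  — match c
step 4: stack=$ x R  input=y x x x $  — expand R ::= y x x
step 5: stack=$ x x x y  input=y x x x $  — match y
step 6: stack=$ x x x  input=x x x $  — match x
step 7: stack=$ x x  input=x x $  — match x
step 8: stack=$ x  input=x $  — match x
Accept reached after 8 steps.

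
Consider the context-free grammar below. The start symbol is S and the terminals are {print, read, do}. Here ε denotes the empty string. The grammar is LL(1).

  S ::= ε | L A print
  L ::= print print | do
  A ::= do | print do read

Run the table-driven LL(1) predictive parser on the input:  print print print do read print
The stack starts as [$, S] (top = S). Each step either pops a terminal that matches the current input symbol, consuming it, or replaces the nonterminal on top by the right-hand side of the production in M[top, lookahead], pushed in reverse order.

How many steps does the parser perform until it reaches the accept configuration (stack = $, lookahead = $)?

9

     Stack                  Input                              Action
  1  $ S                    print print print do read print $  expand S ::= L A print
  2  $ print A L            print print print do read print $  expand L ::= print print
  3  $ print A print print  print print print do read print $  match print
  4  $ print A print        print print do read print $        match print
  5  $ print A              print do read print $              expand A ::= print do read
  6  $ print read do print  print do read print $              match print
  7  $ print read do        do read print $                    match do
  8  $ print read           read print $                       match read
  9  $ print                print $                            match print
Accept reached after 9 steps.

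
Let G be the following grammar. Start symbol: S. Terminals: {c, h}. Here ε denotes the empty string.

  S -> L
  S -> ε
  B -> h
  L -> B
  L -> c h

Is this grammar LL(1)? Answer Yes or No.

FIRST(S) = {ε, c, h}
FIRST(B) = {h}
FIRST(L) = {c, h}
FOLLOW(S) = {$}
FOLLOW(B) = {$}
FOLLOW(L) = {$}
Each cell of M receives at most one production.

Yes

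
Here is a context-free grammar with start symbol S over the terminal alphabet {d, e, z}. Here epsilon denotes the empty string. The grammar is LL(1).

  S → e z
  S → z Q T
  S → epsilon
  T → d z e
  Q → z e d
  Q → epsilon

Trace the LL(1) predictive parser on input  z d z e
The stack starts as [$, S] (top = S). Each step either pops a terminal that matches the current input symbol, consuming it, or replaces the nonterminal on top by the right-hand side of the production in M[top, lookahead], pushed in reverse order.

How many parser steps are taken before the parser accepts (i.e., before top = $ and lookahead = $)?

7

     Stack    Input      Action
  1  $ S      z d z e $  expand S → z Q T
  2  $ T Q z  z d z e $  match z
  3  $ T Q    d z e $    expand Q → epsilon
  4  $ T      d z e $    expand T → d z e
  5  $ e z d  d z e $    match d
  6  $ e z    z e $      match z
  7  $ e      e $        match e
Accept reached after 7 steps.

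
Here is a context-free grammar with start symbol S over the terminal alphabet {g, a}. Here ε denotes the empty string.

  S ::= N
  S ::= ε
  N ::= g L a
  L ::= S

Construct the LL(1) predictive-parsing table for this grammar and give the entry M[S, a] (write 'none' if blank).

S ::= ε

FIRST(N) = {g}
FIRST(S) = {ε, g}  (via N)
FIRST(L) = {ε, g}  (via S)
FOLLOW(S) includes $ since S is the start symbol.
FOLLOW(L): in N::=g L a, L is followed by a with FIRST {a}. Thus FOLLOW(L) = {a}.
FOLLOW(S): in L::=S, the suffix after S is empty, so FOLLOW(S) ⊇ FOLLOW(L) = {a}. Thus FOLLOW(S) = {$, a}.
For S ::= N: FIRST(N) = {g}, so it goes in M[S, t] for t ∈ {g}.
For S ::= ε: FIRST(ε) = {ε}, so it goes in M[S, t] for t ∈ {}; since ε ∈ FIRST, also for every t ∈ FOLLOW(S) = {$, a}.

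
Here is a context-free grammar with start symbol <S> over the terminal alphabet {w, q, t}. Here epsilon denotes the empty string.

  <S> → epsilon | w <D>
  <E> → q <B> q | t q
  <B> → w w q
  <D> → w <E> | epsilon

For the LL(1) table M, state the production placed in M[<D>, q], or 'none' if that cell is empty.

FIRST(<S>) = {epsilon, w}
FIRST(<E>) = {q, t}
FIRST(<B>) = {w}
FIRST(<D>) = {epsilon, w}
FOLLOW(<S>) includes $ since <S> is the start symbol.
FOLLOW(<S>): <S> appears on no right-hand side. Thus FOLLOW(<S>) = {$}.
FOLLOW(<D>): in <S>→w <D>, the suffix after <D> is empty, so FOLLOW(<D>) ⊇ FOLLOW(<S>) = {$}. Thus FOLLOW(<D>) = {$}.
For <D> → w <E>: FIRST(w <E>) = {w}, so it goes in M[<D>, t] for t ∈ {w}.
For <D> → epsilon: FIRST(epsilon) = {epsilon}, so it goes in M[<D>, t] for t ∈ {}; since epsilon ∈ FIRST, also for every t ∈ FOLLOW(<D>) = {$}.
None of these place a production in M[<D>, q].

none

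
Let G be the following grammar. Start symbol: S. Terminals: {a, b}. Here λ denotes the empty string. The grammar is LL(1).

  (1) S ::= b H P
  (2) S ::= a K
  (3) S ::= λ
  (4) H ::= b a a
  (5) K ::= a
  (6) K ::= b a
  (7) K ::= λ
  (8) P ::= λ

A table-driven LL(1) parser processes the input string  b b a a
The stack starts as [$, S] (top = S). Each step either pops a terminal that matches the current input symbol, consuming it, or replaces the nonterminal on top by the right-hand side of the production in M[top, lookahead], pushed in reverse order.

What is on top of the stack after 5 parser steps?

step 1: stack=$ S  input=b b a a $  — expand S ::= b H P
step 2: stack=$ P H b  input=b b a a $  — match b
step 3: stack=$ P H  input=b a a $  — expand H ::= b a a
step 4: stack=$ P a a b  input=b a a $  — match b
step 5: stack=$ P a a  input=a a $  — match a
Stack after step 5: $ P a (top = a).

a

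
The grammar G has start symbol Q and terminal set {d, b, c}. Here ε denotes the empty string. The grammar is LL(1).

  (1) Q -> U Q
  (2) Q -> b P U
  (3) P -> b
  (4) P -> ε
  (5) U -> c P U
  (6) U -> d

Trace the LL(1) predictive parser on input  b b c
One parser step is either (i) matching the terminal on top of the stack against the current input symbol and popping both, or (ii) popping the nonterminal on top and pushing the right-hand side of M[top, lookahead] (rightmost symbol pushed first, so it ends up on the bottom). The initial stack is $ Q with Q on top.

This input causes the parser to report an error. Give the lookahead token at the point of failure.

     Stack    Input    Action
  1  $ Q      b b c $  expand Q -> b P U
  2  $ U P b  b b c $  match b
  3  $ U P    b c $    expand P -> b
  4  $ U b    b c $    match b
  5  $ U      c $      expand U -> c P U
  6  $ U P c  c $      match c
  7  $ U P    $        error: M[P, $] is empty

$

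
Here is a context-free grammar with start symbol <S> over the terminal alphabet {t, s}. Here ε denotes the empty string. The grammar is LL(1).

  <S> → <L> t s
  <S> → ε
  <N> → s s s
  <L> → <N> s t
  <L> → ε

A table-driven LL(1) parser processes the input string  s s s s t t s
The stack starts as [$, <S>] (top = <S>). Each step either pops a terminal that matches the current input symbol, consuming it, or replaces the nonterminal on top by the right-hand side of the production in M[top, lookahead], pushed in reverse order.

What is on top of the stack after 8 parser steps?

step 1: stack=$ <S>  input=s s s s t t s $  — expand <S> → <L> t s
step 2: stack=$ s t <L>  input=s s s s t t s $  — expand <L> → <N> s t
step 3: stack=$ s t t s <N>  input=s s s s t t s $  — expand <N> → s s s
step 4: stack=$ s t t s s s s  input=s s s s t t s $  — match s
step 5: stack=$ s t t s s s  input=s s s t t s $  — match s
step 6: stack=$ s t t s s  input=s s t t s $  — match s
step 7: stack=$ s t t s  input=s t t s $  — match s
step 8: stack=$ s t t  input=t t s $  — match t
Stack after step 8: $ s t (top = t).

t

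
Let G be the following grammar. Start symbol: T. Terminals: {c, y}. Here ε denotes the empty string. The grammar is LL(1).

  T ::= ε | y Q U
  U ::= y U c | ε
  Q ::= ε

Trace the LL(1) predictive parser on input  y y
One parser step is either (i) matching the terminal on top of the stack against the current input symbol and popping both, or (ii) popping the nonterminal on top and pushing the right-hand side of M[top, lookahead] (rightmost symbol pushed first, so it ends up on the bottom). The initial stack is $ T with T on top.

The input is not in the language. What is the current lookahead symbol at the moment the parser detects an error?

     Stack    Input  Action
  1  $ T      y y $  expand T ::= y Q U
  2  $ U Q y  y y $  match y
  3  $ U Q    y $    expand Q ::= ε
  4  $ U      y $    expand U ::= y U c
  5  $ c U y  y $    match y
  6  $ c U    $      expand U ::= ε
  7  $ c      $      error: top is terminal c but lookahead is $

$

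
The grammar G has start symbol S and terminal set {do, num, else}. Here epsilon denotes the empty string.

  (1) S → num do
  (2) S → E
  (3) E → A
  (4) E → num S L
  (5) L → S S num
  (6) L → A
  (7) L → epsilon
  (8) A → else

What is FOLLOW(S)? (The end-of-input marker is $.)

FIRST(A): from A→else we get {else}. So FIRST(A) = {else}.
FIRST(E): from E→A we get {else}; from E→num S L we get {num}. So FIRST(E) = {else, num}.
FIRST(S): from S→num do we get {num}; from S→E we get {else, num}. So FIRST(S) = {else, num}.
FIRST(L): from L→S S num we get {else, num}; from L→A we get {else}; from L→epsilon we get {epsilon}. So FIRST(L) = {epsilon, else, num}.
FOLLOW(S) includes $ since S is the start symbol.
FOLLOW(S): in E→num S L, S is followed by L with FIRST {epsilon, else, num}; in E→num S L, the suffix after S is nullable, so FOLLOW(S) ⊇ FOLLOW(E) = {$, else, num}; in L→S S num (occurrence 1), S is followed by S num with FIRST {else, num}; in L→S S num (occurrence 2), S is followed by num with FIRST {num}. Thus FOLLOW(S) = {$, else, num}.
FOLLOW(E): in S→E, the suffix after E is empty, so FOLLOW(E) ⊇ FOLLOW(S) = {$, else, num}. Thus FOLLOW(E) = {$, else, num}.
FOLLOW(L): in E→num S L, the suffix after L is empty, so FOLLOW(L) ⊇ FOLLOW(E) = {$, else, num}. Thus FOLLOW(L) = {$, else, num}.
FOLLOW(A): in E→A, the suffix after A is empty, so FOLLOW(A) ⊇ FOLLOW(E) = {$, else, num}; in L→A, the suffix after A is empty, so FOLLOW(A) ⊇ FOLLOW(L) = {$, else, num}. Thus FOLLOW(A) = {$, else, num}.

{$, else, num}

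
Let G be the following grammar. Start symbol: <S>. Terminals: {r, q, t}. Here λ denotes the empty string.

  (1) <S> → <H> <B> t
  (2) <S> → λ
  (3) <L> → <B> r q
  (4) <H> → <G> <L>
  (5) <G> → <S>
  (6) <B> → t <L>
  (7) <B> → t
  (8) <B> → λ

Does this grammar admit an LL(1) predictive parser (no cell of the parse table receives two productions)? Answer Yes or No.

FIRST(<S>) = {λ, r, t}
FIRST(<L>) = {r, t}
FIRST(<H>) = {r, t}
FIRST(<G>) = {λ, r, t}
FIRST(<B>) = {λ, t}
FOLLOW(<S>) = {$, r, t}
FOLLOW(<L>) = {r, t}
FOLLOW(<H>) = {t}
FOLLOW(<G>) = {r, t}
FOLLOW(<B>) = {r, t}
Cell M[<B>, t] receives both <B> → t <L> and <B> → t and <B> → λ — the grammar is not LL(1).

No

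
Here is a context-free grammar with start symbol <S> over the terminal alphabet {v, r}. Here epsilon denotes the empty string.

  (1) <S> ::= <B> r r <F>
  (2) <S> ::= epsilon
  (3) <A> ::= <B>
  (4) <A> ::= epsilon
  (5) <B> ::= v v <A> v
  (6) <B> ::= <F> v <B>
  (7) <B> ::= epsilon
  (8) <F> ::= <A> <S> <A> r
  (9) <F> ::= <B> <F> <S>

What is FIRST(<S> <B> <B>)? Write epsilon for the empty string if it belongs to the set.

{epsilon, r, v}

FIRST(<S>) = {epsilon, r, v}  (via <B> r r <F>)
FIRST(<A>) = {epsilon, r, v}  (via <B>)
FIRST(<B>) = {epsilon, r, v}  (via <F> v <B>)
FIRST(<F>) = {r, v}  (via <A> <S> <A> r, <B> <F> <S>)
FIRST(<S> <B> <B>): take FIRST of each symbol in turn, carrying on past any symbol whose FIRST contains epsilon; result {epsilon, r, v}.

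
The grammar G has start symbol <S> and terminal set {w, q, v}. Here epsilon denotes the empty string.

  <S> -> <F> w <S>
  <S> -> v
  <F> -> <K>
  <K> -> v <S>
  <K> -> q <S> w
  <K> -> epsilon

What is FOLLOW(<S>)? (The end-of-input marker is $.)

FIRST(<K>) = {epsilon, q, v}
FIRST(<F>) = {epsilon, q, v}  (via <K>)
FIRST(<S>) = {q, v, w}  (via <F> w <S>)
FOLLOW(<S>) includes $ since <S> is the start symbol.
FOLLOW(<F>): in <S>-><F> w <S>, <F> is followed by w <S> with FIRST {w}. Thus FOLLOW(<F>) = {w}.
FOLLOW(<K>): in <F>-><K>, the suffix after <K> is empty, so FOLLOW(<K>) ⊇ FOLLOW(<F>) = {w}. Thus FOLLOW(<K>) = {w}.
FOLLOW(<S>): in <S>-><F> w <S>, the suffix after <S> is empty (adds nothing new); in <K>->v <S>, the suffix after <S> is empty, so FOLLOW(<S>) ⊇ FOLLOW(<K>) = {w}; in <K>->q <S> w, <S> is followed by w with FIRST {w}. Thus FOLLOW(<S>) = {$, w}.

{$, w}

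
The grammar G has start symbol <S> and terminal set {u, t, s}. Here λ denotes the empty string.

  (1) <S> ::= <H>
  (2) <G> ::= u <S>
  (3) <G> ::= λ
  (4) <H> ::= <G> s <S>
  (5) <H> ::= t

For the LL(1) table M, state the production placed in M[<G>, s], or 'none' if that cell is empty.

FIRST(<G>) = {λ, u}
FIRST(<H>) = {s, t, u}  (via <G> s <S>)
FIRST(<S>) = {s, t, u}  (via <H>)
FOLLOW(<S>) includes $ since <S> is the start symbol.
FOLLOW(<G>): in <H>::=<G> s <S>, <G> is followed by s <S> with FIRST {s}. Thus FOLLOW(<G>) = {s}.
For <G> ::= u <S>: FIRST(u <S>) = {u}, so it goes in M[<G>, t] for t ∈ {u}.
For <G> ::= λ: FIRST(λ) = {λ}, so it goes in M[<G>, t] for t ∈ {}; since λ ∈ FIRST, also for every t ∈ FOLLOW(<G>) = {s}.

<G> ::= λ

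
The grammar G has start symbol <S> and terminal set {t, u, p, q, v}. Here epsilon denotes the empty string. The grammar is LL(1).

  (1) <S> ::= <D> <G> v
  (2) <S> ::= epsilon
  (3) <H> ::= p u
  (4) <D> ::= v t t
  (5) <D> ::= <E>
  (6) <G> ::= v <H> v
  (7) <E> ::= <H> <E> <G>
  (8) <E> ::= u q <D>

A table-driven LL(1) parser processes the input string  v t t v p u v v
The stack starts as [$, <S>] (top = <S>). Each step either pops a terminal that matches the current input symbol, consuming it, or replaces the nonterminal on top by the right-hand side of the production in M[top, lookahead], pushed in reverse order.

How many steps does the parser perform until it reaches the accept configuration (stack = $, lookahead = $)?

      Stack          Input              Action
   1  $ <S>          v t t v p u v v $  expand <S> ::= <D> <G> v
   2  $ v <G> <D>    v t t v p u v v $  expand <D> ::= v t t
   3  $ v <G> t t v  v t t v p u v v $  match v
   4  $ v <G> t t    t t v p u v v $    match t
   5  $ v <G> t      t v p u v v $      match t
   6  $ v <G>        v p u v v $        expand <G> ::= v <H> v
   7  $ v v <H> v    v p u v v $        match v
   8  $ v v <H>      p u v v $          expand <H> ::= p u
   9  $ v v u p      p u v v $          match p
  10  $ v v u        u v v $            match u
  11  $ v v          v v $              match v
  12  $ v            v $                match v
Accept reached after 12 steps.

12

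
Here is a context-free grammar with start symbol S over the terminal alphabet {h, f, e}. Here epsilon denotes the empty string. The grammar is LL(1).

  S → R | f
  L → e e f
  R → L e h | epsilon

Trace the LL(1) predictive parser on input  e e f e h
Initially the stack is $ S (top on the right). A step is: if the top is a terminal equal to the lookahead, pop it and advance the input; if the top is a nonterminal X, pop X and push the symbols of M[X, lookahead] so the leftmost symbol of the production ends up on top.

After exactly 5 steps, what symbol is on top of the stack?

step 1: stack=$ S  input=e e f e h $  — expand S → R
step 2: stack=$ R  input=e e f e h $  — expand R → L e h
step 3: stack=$ h e L  input=e e f e h $  — expand L → e e f
step 4: stack=$ h e f e e  input=e e f e h $  — match e
step 5: stack=$ h e f e  input=e f e h $  — match e
Stack after step 5: $ h e f (top = f).

f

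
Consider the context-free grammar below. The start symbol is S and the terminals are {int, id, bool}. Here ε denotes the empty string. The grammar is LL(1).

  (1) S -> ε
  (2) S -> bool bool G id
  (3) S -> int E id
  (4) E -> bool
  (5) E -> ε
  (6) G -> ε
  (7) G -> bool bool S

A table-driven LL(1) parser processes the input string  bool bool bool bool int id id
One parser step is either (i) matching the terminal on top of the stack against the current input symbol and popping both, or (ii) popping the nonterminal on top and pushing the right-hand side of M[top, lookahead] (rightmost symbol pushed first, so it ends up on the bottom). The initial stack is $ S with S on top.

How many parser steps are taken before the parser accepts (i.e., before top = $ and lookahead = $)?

11

      Stack             Input                            Action
   1  $ S               bool bool bool bool int id id $  expand S -> bool bool G id
   2  $ id G bool bool  bool bool bool bool int id id $  match bool
   3  $ id G bool       bool bool bool int id id $       match bool
   4  $ id G            bool bool int id id $            expand G -> bool bool S
   5  $ id S bool bool  bool bool int id id $            match bool
   6  $ id S bool       bool int id id $                 match bool
   7  $ id S            int id id $                      expand S -> int E id
   8  $ id id E int     int id id $                      match int
   9  $ id id E         id id $                          expand E -> ε
  10  $ id id           id id $                          match id
  11  $ id              id $                             match id
Accept reached after 11 steps.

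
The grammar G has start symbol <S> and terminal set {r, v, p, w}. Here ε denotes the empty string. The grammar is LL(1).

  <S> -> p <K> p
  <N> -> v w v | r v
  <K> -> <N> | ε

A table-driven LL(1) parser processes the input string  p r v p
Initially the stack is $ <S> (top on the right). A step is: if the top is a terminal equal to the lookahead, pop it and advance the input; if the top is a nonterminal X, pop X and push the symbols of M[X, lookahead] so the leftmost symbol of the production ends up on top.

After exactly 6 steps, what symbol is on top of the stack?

p

     Stack      Input      Action
  1  $ <S>      p r v p $  expand <S> -> p <K> p
  2  $ p <K> p  p r v p $  match p
  3  $ p <K>    r v p $    expand <K> -> <N>
  4  $ p <N>    r v p $    expand <N> -> r v
  5  $ p v r    r v p $    match r
  6  $ p v      v p $      match v
Stack after step 6: $ p (top = p).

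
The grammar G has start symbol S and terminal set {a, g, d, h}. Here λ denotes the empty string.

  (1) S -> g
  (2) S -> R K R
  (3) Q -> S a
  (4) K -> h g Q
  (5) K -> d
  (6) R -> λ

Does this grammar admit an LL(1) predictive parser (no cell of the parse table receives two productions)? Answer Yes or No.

FIRST(S) = {d, g, h}
FIRST(Q) = {d, g, h}
FIRST(K) = {d, h}
FIRST(R) = {λ}
FOLLOW(S) = {$, a}
FOLLOW(Q) = {$, a}
FOLLOW(K) = {$, a}
FOLLOW(R) = {$, a, d, h}
Each cell of M receives at most one production.

Yes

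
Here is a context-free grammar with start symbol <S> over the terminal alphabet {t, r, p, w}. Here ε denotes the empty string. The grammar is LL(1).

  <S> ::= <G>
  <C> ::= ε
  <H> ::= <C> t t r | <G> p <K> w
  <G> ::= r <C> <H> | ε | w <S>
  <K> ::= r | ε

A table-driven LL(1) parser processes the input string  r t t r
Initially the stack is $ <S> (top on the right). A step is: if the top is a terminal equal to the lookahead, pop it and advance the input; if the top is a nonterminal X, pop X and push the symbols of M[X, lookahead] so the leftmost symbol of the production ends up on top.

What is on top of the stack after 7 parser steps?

step 1: stack=$ <S>  input=r t t r $  — expand <S> ::= <G>
step 2: stack=$ <G>  input=r t t r $  — expand <G> ::= r <C> <H>
step 3: stack=$ <H> <C> r  input=r t t r $  — match r
step 4: stack=$ <H> <C>  input=t t r $  — expand <C> ::= ε
step 5: stack=$ <H>  input=t t r $  — expand <H> ::= <C> t t r
step 6: stack=$ r t t <C>  input=t t r $  — expand <C> ::= ε
step 7: stack=$ r t t  input=t t r $  — match t
Stack after step 7: $ r t (top = t).

t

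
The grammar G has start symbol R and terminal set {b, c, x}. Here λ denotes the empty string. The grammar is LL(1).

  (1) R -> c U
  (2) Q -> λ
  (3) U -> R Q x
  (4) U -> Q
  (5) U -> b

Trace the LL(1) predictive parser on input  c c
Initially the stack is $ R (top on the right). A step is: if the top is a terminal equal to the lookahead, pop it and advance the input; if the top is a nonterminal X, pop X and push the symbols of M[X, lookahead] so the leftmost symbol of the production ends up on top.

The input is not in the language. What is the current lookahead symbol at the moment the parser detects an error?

$

step 1: stack=$ R  input=c c $  — expand R -> c U
step 2: stack=$ U c  input=c c $  — match c
step 3: stack=$ U  input=c $  — expand U -> R Q x
step 4: stack=$ x Q R  input=c $  — expand R -> c U
step 5: stack=$ x Q U c  input=c $  — match c
step 6: stack=$ x Q U  input=$  — expand U -> Q
step 7: stack=$ x Q Q  input=$  — expand Q -> λ
step 8: stack=$ x Q  input=$  — expand Q -> λ
step 9: stack=$ x  input=$  — error: top is terminal x but lookahead is $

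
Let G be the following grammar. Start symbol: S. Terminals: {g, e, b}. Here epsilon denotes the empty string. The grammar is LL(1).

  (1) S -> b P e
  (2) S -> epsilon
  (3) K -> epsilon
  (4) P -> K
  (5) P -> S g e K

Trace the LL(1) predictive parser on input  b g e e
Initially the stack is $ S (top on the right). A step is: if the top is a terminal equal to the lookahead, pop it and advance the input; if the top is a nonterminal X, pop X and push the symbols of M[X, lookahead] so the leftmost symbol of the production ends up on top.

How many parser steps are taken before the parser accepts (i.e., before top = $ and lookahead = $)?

     Stack        Input      Action
  1  $ S          b g e e $  expand S -> b P e
  2  $ e P b      b g e e $  match b
  3  $ e P        g e e $    expand P -> S g e K
  4  $ e K e g S  g e e $    expand S -> epsilon
  5  $ e K e g    g e e $    match g
  6  $ e K e      e e $      match e
  7  $ e K        e $        expand K -> epsilon
  8  $ e          e $        match e
Accept reached after 8 steps.

8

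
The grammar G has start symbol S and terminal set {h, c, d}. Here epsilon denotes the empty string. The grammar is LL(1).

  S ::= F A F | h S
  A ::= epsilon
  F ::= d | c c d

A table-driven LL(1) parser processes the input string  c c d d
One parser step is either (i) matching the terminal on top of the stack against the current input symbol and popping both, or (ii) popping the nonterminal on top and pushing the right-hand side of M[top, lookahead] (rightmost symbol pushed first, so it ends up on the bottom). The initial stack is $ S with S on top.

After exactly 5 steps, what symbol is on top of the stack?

A

     Stack        Input      Action
  1  $ S          c c d d $  expand S ::= F A F
  2  $ F A F      c c d d $  expand F ::= c c d
  3  $ F A d c c  c c d d $  match c
  4  $ F A d c    c d d $    match c
  5  $ F A d      d d $      match d
Stack after step 5: $ F A (top = A).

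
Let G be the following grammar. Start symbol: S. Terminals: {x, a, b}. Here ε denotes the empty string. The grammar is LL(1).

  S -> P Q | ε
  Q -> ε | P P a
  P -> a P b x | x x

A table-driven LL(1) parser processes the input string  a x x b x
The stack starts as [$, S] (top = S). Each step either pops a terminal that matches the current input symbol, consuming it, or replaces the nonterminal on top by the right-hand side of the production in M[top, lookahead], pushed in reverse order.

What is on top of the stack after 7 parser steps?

x

     Stack        Input        Action
  1  $ S          a x x b x $  expand S -> P Q
  2  $ Q P        a x x b x $  expand P -> a P b x
  3  $ Q x b P a  a x x b x $  match a
  4  $ Q x b P    x x b x $    expand P -> x x
  5  $ Q x b x x  x x b x $    match x
  6  $ Q x b x    x b x $      match x
  7  $ Q x b      b x $        match b
Stack after step 7: $ Q x (top = x).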